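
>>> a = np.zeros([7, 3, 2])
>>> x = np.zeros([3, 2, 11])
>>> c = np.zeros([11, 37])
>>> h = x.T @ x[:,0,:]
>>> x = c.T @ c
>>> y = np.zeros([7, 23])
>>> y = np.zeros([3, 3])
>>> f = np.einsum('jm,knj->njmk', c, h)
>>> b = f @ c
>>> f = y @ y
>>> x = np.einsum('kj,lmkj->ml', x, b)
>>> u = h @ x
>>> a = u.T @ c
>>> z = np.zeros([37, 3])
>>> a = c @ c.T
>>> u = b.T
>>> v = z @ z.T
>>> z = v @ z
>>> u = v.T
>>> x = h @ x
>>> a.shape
(11, 11)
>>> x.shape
(11, 2, 2)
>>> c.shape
(11, 37)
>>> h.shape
(11, 2, 11)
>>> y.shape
(3, 3)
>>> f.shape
(3, 3)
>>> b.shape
(2, 11, 37, 37)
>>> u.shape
(37, 37)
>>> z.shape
(37, 3)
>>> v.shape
(37, 37)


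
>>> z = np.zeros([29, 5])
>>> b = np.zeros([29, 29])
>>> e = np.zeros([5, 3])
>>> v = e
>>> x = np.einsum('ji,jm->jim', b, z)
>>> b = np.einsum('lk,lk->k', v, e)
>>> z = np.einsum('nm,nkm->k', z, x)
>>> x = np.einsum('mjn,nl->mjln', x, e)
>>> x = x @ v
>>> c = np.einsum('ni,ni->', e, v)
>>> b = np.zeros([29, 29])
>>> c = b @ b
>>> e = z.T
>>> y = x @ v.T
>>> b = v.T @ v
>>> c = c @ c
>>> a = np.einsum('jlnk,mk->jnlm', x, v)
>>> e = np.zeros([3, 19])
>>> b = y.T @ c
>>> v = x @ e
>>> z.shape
(29,)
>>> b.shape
(5, 3, 29, 29)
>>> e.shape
(3, 19)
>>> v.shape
(29, 29, 3, 19)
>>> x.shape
(29, 29, 3, 3)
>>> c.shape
(29, 29)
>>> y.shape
(29, 29, 3, 5)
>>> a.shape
(29, 3, 29, 5)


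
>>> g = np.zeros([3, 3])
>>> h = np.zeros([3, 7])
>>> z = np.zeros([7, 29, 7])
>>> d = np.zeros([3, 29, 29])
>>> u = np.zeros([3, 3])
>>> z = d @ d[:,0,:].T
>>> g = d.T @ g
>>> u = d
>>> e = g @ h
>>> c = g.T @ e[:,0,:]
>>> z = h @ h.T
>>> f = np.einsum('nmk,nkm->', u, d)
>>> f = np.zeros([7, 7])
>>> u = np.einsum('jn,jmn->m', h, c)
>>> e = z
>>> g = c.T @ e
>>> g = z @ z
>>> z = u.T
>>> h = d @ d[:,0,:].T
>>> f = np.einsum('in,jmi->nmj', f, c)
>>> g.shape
(3, 3)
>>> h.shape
(3, 29, 3)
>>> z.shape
(29,)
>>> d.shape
(3, 29, 29)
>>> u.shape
(29,)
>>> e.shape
(3, 3)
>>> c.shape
(3, 29, 7)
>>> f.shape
(7, 29, 3)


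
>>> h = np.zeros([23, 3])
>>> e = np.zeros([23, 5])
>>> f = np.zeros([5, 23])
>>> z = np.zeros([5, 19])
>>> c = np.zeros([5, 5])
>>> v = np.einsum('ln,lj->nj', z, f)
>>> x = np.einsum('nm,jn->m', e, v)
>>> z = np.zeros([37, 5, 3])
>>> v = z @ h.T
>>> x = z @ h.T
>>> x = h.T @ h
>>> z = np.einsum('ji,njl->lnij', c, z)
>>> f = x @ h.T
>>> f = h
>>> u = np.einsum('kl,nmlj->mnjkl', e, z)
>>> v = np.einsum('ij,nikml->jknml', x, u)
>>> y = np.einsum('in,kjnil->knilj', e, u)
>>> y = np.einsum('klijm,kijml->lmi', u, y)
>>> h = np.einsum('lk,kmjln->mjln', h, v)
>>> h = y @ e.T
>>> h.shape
(3, 5, 23)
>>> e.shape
(23, 5)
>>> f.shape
(23, 3)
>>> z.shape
(3, 37, 5, 5)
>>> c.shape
(5, 5)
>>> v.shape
(3, 5, 37, 23, 5)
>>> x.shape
(3, 3)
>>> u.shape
(37, 3, 5, 23, 5)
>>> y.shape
(3, 5, 5)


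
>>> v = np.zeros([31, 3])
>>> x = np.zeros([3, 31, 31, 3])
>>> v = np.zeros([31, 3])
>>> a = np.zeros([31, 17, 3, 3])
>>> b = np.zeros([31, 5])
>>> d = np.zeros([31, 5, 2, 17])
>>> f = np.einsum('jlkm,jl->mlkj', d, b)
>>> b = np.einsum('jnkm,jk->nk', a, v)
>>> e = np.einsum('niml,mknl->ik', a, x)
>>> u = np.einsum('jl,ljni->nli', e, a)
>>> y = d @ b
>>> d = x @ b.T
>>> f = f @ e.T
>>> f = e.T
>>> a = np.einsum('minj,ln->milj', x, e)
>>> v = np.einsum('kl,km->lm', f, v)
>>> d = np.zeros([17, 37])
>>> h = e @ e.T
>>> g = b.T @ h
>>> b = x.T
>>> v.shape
(17, 3)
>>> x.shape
(3, 31, 31, 3)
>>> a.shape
(3, 31, 17, 3)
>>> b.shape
(3, 31, 31, 3)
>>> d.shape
(17, 37)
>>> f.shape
(31, 17)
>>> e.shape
(17, 31)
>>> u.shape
(3, 31, 3)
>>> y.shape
(31, 5, 2, 3)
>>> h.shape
(17, 17)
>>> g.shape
(3, 17)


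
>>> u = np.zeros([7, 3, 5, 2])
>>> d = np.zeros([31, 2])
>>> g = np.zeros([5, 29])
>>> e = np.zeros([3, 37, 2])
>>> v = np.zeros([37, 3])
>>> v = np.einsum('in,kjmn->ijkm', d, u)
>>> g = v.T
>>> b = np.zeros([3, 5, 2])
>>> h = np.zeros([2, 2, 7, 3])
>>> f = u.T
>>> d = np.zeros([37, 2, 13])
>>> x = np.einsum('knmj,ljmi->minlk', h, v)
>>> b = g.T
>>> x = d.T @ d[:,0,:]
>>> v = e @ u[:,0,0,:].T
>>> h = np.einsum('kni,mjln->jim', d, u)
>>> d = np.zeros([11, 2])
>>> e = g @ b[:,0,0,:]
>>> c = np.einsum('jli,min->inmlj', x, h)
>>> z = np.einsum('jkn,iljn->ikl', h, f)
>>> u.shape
(7, 3, 5, 2)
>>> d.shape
(11, 2)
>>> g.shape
(5, 7, 3, 31)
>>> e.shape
(5, 7, 3, 5)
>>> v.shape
(3, 37, 7)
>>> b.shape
(31, 3, 7, 5)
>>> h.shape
(3, 13, 7)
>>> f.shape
(2, 5, 3, 7)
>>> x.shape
(13, 2, 13)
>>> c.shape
(13, 7, 3, 2, 13)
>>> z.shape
(2, 13, 5)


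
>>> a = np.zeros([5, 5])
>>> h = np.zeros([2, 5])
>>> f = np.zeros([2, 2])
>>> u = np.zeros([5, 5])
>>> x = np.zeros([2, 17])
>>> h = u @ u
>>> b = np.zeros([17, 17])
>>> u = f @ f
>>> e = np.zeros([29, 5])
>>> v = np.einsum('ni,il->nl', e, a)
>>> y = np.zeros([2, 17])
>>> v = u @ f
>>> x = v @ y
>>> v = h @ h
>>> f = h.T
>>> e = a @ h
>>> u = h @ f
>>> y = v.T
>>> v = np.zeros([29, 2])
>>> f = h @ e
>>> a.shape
(5, 5)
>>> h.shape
(5, 5)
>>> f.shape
(5, 5)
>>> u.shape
(5, 5)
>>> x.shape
(2, 17)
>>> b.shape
(17, 17)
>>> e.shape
(5, 5)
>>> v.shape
(29, 2)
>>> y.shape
(5, 5)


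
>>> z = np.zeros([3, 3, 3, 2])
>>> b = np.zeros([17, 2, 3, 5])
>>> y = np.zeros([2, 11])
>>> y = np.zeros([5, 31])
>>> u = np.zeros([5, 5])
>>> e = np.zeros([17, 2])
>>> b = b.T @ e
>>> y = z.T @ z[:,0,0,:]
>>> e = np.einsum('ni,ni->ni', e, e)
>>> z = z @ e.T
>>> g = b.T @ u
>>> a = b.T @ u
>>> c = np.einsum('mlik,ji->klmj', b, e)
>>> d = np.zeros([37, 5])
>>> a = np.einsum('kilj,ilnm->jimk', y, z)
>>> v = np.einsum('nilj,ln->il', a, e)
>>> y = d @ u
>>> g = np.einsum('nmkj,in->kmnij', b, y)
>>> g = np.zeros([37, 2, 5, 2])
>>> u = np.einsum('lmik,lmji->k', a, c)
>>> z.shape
(3, 3, 3, 17)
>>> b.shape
(5, 3, 2, 2)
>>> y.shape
(37, 5)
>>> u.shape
(2,)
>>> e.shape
(17, 2)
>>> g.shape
(37, 2, 5, 2)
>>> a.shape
(2, 3, 17, 2)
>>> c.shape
(2, 3, 5, 17)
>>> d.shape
(37, 5)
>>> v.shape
(3, 17)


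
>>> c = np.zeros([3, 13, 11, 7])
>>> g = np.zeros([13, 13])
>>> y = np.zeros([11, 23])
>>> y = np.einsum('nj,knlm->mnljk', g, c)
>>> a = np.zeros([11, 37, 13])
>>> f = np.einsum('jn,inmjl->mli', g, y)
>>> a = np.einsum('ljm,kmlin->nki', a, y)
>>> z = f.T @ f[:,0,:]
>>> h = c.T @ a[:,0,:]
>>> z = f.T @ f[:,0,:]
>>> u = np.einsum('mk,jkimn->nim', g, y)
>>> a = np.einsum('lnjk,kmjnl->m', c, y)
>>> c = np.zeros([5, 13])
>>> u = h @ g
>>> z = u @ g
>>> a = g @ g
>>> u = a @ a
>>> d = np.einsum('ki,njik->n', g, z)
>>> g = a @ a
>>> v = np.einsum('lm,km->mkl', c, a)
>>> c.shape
(5, 13)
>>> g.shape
(13, 13)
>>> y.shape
(7, 13, 11, 13, 3)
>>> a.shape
(13, 13)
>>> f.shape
(11, 3, 7)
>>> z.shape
(7, 11, 13, 13)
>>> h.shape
(7, 11, 13, 13)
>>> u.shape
(13, 13)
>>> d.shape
(7,)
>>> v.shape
(13, 13, 5)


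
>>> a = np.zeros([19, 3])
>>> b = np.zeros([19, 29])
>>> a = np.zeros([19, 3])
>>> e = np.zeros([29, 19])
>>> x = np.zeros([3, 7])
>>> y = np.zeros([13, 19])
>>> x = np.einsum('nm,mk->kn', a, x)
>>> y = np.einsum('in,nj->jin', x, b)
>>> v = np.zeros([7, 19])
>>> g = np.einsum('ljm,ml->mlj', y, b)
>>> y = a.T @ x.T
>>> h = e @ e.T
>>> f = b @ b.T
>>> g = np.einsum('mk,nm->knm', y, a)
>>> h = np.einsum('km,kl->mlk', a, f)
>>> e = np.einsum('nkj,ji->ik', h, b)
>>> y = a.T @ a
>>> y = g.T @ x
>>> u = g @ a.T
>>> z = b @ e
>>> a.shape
(19, 3)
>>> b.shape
(19, 29)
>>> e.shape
(29, 19)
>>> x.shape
(7, 19)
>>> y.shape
(3, 19, 19)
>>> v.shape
(7, 19)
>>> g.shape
(7, 19, 3)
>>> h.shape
(3, 19, 19)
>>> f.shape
(19, 19)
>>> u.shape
(7, 19, 19)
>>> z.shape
(19, 19)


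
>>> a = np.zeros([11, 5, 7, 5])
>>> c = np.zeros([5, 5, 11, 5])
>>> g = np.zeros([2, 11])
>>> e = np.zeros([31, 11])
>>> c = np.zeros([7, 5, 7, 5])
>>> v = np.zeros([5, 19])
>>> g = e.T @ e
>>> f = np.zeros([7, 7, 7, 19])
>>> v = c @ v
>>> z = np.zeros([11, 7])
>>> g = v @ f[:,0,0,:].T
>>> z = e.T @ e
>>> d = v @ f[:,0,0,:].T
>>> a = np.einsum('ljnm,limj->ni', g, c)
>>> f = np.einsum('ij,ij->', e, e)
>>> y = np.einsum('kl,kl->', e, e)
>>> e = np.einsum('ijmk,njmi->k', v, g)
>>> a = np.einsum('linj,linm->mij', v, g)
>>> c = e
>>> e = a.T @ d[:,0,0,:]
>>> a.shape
(7, 5, 19)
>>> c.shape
(19,)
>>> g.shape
(7, 5, 7, 7)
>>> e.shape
(19, 5, 7)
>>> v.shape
(7, 5, 7, 19)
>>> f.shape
()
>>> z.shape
(11, 11)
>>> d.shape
(7, 5, 7, 7)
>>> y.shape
()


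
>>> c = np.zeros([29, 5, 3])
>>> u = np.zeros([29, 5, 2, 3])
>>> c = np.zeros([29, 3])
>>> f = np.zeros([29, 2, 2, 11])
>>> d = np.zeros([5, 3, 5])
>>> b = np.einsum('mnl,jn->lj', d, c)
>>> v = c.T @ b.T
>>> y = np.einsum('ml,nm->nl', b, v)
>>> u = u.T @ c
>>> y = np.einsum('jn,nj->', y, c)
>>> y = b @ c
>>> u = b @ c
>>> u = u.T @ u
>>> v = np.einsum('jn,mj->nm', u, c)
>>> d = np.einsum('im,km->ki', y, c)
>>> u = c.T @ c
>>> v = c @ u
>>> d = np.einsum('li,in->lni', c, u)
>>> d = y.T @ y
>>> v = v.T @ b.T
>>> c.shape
(29, 3)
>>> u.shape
(3, 3)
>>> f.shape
(29, 2, 2, 11)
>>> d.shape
(3, 3)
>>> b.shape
(5, 29)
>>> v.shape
(3, 5)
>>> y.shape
(5, 3)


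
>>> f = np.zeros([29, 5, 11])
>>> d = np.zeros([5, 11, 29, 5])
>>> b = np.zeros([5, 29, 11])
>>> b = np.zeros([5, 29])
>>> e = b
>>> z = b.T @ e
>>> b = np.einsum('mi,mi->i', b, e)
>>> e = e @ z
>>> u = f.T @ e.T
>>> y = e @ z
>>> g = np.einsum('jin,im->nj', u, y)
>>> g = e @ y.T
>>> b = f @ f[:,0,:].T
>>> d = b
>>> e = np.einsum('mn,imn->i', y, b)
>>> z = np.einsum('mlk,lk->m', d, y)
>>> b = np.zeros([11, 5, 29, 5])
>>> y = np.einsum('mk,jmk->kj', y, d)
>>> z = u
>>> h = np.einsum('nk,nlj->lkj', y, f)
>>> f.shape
(29, 5, 11)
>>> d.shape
(29, 5, 29)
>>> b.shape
(11, 5, 29, 5)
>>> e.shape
(29,)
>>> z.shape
(11, 5, 5)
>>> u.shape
(11, 5, 5)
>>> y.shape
(29, 29)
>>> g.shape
(5, 5)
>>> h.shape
(5, 29, 11)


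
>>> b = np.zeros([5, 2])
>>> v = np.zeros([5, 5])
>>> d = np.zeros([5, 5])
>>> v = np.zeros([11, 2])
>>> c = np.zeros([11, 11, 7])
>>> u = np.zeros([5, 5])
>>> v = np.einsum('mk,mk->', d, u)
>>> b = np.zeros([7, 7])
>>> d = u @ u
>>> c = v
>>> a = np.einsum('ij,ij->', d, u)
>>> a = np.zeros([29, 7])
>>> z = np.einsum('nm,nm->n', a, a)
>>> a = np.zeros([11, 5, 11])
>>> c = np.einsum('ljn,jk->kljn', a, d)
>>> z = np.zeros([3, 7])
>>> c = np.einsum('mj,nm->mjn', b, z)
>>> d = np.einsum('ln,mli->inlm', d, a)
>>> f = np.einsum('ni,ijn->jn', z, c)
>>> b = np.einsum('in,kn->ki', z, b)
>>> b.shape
(7, 3)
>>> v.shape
()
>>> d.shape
(11, 5, 5, 11)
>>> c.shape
(7, 7, 3)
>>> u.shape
(5, 5)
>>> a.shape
(11, 5, 11)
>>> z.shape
(3, 7)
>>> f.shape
(7, 3)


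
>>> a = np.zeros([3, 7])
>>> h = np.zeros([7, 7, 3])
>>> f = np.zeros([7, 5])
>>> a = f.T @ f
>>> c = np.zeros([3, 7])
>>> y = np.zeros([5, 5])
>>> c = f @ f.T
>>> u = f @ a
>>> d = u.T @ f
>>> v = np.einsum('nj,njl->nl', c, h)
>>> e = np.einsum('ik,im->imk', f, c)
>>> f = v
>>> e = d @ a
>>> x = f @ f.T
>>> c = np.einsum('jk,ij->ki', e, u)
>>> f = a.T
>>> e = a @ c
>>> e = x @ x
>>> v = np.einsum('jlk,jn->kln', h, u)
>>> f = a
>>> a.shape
(5, 5)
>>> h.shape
(7, 7, 3)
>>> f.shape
(5, 5)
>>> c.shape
(5, 7)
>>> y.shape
(5, 5)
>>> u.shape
(7, 5)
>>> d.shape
(5, 5)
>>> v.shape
(3, 7, 5)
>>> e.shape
(7, 7)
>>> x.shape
(7, 7)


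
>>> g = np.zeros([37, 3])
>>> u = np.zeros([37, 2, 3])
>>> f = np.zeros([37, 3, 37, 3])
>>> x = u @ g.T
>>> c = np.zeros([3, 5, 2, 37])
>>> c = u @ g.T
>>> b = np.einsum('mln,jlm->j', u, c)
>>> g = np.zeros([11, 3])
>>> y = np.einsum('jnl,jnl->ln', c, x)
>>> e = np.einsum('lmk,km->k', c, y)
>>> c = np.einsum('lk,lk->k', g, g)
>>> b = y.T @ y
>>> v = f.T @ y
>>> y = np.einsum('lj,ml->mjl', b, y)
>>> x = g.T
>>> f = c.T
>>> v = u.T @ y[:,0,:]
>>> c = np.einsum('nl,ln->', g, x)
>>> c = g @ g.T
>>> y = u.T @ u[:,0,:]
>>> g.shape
(11, 3)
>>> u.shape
(37, 2, 3)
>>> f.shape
(3,)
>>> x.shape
(3, 11)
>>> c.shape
(11, 11)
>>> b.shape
(2, 2)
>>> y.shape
(3, 2, 3)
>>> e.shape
(37,)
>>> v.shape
(3, 2, 2)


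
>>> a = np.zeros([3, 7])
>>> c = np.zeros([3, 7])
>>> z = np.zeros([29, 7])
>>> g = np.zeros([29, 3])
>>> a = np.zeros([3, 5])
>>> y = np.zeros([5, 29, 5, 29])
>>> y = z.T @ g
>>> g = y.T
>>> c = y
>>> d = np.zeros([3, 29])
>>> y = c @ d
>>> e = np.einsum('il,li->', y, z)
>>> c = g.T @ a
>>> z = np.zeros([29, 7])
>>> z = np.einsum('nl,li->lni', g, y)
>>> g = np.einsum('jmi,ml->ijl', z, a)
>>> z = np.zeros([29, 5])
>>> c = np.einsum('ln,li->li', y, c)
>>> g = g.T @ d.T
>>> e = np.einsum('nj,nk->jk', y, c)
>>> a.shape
(3, 5)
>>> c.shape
(7, 5)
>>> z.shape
(29, 5)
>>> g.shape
(5, 7, 3)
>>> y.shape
(7, 29)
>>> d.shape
(3, 29)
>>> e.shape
(29, 5)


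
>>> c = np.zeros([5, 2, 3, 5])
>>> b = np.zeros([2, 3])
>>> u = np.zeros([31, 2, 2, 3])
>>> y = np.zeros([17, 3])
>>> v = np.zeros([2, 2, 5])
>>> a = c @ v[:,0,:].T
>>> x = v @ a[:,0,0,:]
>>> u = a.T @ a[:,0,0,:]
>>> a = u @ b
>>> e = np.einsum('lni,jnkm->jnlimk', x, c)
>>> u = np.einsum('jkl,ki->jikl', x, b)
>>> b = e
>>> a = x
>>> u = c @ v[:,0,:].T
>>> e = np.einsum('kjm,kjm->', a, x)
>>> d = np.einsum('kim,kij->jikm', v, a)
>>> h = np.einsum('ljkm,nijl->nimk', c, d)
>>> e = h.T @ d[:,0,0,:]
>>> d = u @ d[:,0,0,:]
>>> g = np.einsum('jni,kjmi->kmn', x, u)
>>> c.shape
(5, 2, 3, 5)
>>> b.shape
(5, 2, 2, 2, 5, 3)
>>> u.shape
(5, 2, 3, 2)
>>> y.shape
(17, 3)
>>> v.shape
(2, 2, 5)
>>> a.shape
(2, 2, 2)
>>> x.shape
(2, 2, 2)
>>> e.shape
(3, 5, 2, 5)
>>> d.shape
(5, 2, 3, 5)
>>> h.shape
(2, 2, 5, 3)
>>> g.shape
(5, 3, 2)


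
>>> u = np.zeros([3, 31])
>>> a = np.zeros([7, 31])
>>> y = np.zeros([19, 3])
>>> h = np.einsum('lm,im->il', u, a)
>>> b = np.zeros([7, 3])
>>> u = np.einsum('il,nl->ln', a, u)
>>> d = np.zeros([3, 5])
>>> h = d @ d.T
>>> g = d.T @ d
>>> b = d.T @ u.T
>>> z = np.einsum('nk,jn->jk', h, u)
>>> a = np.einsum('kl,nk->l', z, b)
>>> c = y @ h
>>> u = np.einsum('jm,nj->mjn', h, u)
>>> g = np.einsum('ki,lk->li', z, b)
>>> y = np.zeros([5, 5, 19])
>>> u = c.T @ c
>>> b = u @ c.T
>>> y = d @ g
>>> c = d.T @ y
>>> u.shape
(3, 3)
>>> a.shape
(3,)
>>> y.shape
(3, 3)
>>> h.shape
(3, 3)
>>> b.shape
(3, 19)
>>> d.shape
(3, 5)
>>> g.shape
(5, 3)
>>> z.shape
(31, 3)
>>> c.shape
(5, 3)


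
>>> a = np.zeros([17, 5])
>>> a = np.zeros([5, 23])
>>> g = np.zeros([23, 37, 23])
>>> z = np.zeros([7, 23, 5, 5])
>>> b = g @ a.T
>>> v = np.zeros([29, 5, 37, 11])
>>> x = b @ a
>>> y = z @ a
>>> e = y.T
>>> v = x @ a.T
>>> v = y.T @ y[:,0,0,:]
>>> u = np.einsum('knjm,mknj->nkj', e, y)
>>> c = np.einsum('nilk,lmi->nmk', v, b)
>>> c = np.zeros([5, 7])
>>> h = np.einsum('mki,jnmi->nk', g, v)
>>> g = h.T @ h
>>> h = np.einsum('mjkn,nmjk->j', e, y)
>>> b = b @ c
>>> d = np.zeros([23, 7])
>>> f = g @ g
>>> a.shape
(5, 23)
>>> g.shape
(37, 37)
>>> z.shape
(7, 23, 5, 5)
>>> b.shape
(23, 37, 7)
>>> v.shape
(23, 5, 23, 23)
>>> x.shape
(23, 37, 23)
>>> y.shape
(7, 23, 5, 23)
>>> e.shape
(23, 5, 23, 7)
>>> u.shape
(5, 23, 23)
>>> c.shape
(5, 7)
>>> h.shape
(5,)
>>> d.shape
(23, 7)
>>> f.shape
(37, 37)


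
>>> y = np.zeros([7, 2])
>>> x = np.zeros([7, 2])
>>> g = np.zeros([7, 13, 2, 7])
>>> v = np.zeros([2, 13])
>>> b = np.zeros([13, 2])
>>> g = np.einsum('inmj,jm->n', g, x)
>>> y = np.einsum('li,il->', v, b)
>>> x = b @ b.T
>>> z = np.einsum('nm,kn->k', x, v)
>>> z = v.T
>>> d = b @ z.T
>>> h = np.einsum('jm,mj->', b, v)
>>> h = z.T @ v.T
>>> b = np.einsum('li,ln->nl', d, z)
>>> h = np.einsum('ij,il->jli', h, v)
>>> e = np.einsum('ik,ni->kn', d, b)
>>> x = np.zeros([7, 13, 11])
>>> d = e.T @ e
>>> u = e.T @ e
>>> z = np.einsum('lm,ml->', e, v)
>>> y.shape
()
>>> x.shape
(7, 13, 11)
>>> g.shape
(13,)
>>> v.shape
(2, 13)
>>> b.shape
(2, 13)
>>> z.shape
()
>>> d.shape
(2, 2)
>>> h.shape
(2, 13, 2)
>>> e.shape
(13, 2)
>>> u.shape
(2, 2)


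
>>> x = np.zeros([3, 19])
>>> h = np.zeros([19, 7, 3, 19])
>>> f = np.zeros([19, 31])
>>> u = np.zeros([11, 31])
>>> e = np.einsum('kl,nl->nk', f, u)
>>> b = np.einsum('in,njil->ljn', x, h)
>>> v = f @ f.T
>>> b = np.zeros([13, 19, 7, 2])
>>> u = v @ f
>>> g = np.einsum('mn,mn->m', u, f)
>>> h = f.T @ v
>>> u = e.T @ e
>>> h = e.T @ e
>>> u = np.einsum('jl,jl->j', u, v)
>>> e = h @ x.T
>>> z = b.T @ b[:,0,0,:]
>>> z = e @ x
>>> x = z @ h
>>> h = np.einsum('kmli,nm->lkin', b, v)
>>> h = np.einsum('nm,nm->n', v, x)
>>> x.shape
(19, 19)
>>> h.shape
(19,)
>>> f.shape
(19, 31)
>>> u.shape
(19,)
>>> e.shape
(19, 3)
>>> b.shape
(13, 19, 7, 2)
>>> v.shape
(19, 19)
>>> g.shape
(19,)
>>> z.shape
(19, 19)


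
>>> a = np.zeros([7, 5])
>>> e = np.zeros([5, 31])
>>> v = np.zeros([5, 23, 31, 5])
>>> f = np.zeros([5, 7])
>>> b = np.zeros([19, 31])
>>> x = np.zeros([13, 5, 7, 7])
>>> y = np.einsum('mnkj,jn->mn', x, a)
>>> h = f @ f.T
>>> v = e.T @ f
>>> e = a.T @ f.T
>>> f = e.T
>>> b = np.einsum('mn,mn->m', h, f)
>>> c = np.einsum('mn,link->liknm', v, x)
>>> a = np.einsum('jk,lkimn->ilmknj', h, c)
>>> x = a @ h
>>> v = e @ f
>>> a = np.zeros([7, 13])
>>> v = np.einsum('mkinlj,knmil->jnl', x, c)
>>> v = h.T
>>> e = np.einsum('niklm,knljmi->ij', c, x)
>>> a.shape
(7, 13)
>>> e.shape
(5, 5)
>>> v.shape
(5, 5)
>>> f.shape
(5, 5)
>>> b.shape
(5,)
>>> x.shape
(7, 13, 7, 5, 31, 5)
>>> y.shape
(13, 5)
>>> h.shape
(5, 5)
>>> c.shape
(13, 5, 7, 7, 31)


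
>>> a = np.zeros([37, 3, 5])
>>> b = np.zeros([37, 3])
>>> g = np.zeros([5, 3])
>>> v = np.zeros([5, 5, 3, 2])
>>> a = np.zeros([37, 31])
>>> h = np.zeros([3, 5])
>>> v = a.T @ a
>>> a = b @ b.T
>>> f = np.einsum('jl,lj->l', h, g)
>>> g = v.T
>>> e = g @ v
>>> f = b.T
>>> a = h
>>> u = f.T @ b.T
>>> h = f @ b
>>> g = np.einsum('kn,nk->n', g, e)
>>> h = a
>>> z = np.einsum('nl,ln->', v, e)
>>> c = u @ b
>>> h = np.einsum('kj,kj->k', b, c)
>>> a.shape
(3, 5)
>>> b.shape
(37, 3)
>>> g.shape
(31,)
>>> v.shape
(31, 31)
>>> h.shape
(37,)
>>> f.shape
(3, 37)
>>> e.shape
(31, 31)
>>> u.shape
(37, 37)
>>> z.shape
()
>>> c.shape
(37, 3)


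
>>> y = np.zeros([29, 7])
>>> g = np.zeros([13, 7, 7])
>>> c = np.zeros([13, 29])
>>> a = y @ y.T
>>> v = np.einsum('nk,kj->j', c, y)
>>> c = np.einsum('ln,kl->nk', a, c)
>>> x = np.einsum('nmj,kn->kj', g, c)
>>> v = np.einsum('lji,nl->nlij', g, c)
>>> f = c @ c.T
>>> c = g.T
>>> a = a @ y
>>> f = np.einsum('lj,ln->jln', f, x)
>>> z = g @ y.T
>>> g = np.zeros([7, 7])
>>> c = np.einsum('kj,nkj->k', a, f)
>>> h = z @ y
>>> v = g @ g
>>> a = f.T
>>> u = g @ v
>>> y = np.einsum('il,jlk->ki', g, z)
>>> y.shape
(29, 7)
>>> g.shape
(7, 7)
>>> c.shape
(29,)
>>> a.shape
(7, 29, 29)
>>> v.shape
(7, 7)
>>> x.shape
(29, 7)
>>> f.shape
(29, 29, 7)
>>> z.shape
(13, 7, 29)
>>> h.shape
(13, 7, 7)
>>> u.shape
(7, 7)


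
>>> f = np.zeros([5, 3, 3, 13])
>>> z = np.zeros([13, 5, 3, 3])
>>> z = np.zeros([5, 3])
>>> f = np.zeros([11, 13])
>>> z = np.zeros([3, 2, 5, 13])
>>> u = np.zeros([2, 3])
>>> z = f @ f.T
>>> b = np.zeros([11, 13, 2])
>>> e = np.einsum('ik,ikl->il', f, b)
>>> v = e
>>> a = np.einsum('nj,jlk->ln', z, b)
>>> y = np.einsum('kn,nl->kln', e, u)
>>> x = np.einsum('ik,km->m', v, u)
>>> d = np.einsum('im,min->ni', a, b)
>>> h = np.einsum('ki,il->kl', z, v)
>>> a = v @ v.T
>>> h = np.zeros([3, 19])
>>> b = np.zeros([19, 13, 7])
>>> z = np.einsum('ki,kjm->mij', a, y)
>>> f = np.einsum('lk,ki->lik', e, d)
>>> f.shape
(11, 13, 2)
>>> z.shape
(2, 11, 3)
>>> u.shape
(2, 3)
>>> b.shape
(19, 13, 7)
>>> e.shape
(11, 2)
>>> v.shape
(11, 2)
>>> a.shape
(11, 11)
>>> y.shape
(11, 3, 2)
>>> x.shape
(3,)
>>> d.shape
(2, 13)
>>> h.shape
(3, 19)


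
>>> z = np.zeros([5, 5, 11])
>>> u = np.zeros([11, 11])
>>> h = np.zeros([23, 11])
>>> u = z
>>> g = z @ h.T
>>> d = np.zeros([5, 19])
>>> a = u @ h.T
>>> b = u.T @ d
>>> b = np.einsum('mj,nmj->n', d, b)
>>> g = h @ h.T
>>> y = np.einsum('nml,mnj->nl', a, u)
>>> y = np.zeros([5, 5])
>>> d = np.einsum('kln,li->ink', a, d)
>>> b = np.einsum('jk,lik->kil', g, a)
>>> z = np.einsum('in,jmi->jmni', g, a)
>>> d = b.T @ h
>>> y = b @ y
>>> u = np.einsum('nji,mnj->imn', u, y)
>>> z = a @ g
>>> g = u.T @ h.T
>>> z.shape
(5, 5, 23)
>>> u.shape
(11, 23, 5)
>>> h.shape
(23, 11)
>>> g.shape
(5, 23, 23)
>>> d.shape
(5, 5, 11)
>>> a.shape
(5, 5, 23)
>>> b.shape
(23, 5, 5)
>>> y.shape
(23, 5, 5)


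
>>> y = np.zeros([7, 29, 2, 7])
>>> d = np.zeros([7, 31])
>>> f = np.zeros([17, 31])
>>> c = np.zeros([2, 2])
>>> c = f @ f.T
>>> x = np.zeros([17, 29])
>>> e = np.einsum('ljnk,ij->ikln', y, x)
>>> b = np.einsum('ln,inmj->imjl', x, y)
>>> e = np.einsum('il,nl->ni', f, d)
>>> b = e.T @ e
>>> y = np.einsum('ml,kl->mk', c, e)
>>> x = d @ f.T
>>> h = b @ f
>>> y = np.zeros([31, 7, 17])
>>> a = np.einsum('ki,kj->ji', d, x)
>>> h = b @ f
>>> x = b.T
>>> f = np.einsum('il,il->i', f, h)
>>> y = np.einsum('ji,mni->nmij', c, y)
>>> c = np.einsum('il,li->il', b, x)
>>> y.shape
(7, 31, 17, 17)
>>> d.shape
(7, 31)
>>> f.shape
(17,)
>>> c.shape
(17, 17)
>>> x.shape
(17, 17)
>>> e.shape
(7, 17)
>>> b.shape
(17, 17)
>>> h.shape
(17, 31)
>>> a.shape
(17, 31)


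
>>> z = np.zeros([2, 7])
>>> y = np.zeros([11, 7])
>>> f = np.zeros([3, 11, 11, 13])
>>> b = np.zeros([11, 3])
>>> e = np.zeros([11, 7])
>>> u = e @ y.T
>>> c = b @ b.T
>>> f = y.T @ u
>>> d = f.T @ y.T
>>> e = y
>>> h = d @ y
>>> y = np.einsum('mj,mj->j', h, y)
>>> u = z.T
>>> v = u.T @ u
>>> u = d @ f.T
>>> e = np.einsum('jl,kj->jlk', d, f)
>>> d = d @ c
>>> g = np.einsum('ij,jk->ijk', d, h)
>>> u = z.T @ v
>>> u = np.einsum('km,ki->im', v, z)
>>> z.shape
(2, 7)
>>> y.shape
(7,)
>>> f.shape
(7, 11)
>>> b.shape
(11, 3)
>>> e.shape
(11, 11, 7)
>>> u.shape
(7, 2)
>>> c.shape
(11, 11)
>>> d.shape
(11, 11)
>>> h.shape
(11, 7)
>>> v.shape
(2, 2)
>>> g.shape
(11, 11, 7)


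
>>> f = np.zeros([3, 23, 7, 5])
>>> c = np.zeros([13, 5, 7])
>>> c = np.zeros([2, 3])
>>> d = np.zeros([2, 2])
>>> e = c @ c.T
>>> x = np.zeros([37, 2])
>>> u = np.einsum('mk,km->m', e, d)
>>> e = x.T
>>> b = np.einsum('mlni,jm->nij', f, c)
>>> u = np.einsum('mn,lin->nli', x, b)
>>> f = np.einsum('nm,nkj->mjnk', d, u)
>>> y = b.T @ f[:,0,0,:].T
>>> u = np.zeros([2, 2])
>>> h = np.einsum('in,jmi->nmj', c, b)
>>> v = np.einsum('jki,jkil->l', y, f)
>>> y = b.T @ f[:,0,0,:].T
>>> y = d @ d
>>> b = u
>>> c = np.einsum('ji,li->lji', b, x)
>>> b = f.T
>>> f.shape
(2, 5, 2, 7)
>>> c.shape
(37, 2, 2)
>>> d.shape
(2, 2)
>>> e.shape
(2, 37)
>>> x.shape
(37, 2)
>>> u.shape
(2, 2)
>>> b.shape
(7, 2, 5, 2)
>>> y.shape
(2, 2)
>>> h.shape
(3, 5, 7)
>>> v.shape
(7,)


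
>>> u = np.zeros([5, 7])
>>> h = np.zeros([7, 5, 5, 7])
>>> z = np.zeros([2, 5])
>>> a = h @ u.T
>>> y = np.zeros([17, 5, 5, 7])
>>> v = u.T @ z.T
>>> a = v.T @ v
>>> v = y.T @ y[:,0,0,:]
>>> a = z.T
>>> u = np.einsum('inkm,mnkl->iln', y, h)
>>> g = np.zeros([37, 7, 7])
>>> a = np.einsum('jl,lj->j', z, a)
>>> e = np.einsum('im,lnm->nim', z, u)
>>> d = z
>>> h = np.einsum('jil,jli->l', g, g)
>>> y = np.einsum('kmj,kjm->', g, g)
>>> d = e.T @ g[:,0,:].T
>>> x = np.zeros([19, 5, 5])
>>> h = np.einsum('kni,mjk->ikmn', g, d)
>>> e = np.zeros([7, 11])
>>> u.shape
(17, 7, 5)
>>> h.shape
(7, 37, 5, 7)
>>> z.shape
(2, 5)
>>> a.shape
(2,)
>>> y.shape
()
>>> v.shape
(7, 5, 5, 7)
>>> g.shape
(37, 7, 7)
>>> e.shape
(7, 11)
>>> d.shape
(5, 2, 37)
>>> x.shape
(19, 5, 5)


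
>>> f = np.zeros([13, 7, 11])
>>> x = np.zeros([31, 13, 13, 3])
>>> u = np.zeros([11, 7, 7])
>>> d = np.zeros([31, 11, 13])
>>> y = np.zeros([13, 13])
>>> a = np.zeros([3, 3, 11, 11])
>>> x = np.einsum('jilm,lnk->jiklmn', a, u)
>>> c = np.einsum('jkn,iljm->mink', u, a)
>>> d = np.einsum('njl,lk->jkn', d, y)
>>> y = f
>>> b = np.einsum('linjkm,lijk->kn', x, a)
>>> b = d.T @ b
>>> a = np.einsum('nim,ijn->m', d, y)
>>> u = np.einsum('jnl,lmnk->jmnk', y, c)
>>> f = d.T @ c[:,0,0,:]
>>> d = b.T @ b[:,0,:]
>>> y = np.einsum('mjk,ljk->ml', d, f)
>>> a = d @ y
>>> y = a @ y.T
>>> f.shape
(31, 13, 7)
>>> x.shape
(3, 3, 7, 11, 11, 7)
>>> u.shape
(13, 3, 7, 7)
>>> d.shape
(7, 13, 7)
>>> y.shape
(7, 13, 7)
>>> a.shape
(7, 13, 31)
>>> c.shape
(11, 3, 7, 7)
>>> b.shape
(31, 13, 7)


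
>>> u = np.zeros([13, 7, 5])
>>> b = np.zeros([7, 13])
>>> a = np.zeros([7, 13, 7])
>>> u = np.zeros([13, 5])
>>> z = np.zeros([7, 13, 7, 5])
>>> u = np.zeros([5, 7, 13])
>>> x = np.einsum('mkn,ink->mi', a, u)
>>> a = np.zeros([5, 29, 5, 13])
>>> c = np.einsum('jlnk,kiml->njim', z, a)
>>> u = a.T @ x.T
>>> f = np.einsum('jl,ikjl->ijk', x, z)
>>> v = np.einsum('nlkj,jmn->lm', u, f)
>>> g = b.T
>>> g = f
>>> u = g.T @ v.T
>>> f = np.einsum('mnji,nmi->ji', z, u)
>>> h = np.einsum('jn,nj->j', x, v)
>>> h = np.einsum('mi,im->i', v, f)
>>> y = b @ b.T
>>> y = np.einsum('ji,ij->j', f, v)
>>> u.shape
(13, 7, 5)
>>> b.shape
(7, 13)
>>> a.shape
(5, 29, 5, 13)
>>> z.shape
(7, 13, 7, 5)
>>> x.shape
(7, 5)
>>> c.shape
(7, 7, 29, 5)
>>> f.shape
(7, 5)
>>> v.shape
(5, 7)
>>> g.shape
(7, 7, 13)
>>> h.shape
(7,)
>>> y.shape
(7,)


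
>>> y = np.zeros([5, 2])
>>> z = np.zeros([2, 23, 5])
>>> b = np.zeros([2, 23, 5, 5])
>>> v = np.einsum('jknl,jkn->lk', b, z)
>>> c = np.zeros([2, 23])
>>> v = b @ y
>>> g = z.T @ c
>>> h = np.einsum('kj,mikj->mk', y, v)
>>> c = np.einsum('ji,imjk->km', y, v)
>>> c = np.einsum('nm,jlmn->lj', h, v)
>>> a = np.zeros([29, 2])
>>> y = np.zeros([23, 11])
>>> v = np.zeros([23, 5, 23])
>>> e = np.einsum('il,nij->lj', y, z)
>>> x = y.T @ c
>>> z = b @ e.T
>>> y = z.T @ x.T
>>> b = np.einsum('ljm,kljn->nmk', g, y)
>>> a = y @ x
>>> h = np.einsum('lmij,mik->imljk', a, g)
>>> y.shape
(11, 5, 23, 11)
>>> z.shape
(2, 23, 5, 11)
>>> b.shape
(11, 23, 11)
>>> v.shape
(23, 5, 23)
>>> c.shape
(23, 2)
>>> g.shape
(5, 23, 23)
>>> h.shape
(23, 5, 11, 2, 23)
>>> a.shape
(11, 5, 23, 2)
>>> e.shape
(11, 5)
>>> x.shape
(11, 2)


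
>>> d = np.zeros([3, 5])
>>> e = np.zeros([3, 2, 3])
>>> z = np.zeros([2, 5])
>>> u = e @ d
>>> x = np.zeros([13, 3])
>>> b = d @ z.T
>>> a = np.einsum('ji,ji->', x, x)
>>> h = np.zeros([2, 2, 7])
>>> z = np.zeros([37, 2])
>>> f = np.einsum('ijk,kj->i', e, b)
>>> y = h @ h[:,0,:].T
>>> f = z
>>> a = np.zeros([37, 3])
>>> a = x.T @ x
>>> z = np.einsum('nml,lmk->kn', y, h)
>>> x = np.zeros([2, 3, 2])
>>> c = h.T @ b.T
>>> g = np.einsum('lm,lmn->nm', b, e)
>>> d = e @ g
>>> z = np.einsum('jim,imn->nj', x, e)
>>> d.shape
(3, 2, 2)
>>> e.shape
(3, 2, 3)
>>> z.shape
(3, 2)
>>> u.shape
(3, 2, 5)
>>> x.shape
(2, 3, 2)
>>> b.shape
(3, 2)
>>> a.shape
(3, 3)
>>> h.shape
(2, 2, 7)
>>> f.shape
(37, 2)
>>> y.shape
(2, 2, 2)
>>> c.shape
(7, 2, 3)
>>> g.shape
(3, 2)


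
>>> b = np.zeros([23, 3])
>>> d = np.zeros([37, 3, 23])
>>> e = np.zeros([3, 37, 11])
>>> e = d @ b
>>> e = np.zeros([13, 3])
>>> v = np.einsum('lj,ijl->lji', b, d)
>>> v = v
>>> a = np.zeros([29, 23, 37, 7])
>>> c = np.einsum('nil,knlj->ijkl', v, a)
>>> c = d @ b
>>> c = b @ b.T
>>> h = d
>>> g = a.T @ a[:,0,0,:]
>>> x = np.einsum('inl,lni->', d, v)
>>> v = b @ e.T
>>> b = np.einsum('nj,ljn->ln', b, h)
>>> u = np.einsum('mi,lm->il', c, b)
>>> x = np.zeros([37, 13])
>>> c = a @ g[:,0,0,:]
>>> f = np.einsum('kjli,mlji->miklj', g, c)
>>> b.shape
(37, 23)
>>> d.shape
(37, 3, 23)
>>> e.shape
(13, 3)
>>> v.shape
(23, 13)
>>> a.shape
(29, 23, 37, 7)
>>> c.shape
(29, 23, 37, 7)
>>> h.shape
(37, 3, 23)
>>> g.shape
(7, 37, 23, 7)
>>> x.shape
(37, 13)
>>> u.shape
(23, 37)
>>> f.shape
(29, 7, 7, 23, 37)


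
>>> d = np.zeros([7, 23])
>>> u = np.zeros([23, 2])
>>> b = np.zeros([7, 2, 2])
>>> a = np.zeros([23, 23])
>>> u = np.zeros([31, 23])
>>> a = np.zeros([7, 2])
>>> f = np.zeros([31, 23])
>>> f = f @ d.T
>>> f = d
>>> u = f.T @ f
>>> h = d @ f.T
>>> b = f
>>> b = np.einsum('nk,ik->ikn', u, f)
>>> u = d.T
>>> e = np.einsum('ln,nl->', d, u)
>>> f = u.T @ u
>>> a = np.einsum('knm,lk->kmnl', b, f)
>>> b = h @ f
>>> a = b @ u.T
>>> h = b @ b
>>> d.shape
(7, 23)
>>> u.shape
(23, 7)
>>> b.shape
(7, 7)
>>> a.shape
(7, 23)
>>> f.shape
(7, 7)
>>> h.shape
(7, 7)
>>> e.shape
()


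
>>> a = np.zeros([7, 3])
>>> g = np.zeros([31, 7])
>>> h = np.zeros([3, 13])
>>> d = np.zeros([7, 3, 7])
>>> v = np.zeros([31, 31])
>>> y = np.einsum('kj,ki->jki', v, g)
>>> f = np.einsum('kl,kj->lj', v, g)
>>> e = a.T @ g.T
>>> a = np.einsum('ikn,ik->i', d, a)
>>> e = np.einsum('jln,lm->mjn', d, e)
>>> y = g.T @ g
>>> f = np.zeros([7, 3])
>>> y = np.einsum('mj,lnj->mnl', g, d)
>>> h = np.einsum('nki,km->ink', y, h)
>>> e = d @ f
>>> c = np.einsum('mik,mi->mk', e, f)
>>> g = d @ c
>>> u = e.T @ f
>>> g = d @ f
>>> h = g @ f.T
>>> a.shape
(7,)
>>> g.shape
(7, 3, 3)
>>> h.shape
(7, 3, 7)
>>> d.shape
(7, 3, 7)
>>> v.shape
(31, 31)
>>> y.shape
(31, 3, 7)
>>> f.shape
(7, 3)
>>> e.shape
(7, 3, 3)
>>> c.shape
(7, 3)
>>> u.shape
(3, 3, 3)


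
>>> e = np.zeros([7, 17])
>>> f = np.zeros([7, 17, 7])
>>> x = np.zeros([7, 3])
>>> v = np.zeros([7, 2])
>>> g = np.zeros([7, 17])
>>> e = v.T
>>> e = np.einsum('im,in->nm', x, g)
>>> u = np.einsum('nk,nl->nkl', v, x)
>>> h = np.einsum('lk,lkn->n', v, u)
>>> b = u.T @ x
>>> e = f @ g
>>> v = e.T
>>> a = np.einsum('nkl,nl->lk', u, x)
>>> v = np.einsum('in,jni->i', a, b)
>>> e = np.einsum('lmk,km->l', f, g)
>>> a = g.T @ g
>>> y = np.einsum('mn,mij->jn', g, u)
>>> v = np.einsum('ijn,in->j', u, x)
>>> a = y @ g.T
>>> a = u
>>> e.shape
(7,)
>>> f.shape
(7, 17, 7)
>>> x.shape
(7, 3)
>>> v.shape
(2,)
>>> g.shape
(7, 17)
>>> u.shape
(7, 2, 3)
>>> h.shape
(3,)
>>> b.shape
(3, 2, 3)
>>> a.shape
(7, 2, 3)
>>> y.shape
(3, 17)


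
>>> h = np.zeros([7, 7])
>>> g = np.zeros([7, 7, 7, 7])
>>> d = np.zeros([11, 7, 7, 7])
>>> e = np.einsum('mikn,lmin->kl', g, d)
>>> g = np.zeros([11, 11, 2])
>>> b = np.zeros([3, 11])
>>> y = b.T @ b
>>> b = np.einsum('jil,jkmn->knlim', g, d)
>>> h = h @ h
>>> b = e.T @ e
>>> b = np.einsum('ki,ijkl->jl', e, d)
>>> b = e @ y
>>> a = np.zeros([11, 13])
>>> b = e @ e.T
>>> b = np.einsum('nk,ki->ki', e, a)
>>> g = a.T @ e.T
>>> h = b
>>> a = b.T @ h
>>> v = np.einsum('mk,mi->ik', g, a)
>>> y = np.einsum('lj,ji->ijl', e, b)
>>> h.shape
(11, 13)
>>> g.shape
(13, 7)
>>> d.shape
(11, 7, 7, 7)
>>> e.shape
(7, 11)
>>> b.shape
(11, 13)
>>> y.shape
(13, 11, 7)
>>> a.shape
(13, 13)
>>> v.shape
(13, 7)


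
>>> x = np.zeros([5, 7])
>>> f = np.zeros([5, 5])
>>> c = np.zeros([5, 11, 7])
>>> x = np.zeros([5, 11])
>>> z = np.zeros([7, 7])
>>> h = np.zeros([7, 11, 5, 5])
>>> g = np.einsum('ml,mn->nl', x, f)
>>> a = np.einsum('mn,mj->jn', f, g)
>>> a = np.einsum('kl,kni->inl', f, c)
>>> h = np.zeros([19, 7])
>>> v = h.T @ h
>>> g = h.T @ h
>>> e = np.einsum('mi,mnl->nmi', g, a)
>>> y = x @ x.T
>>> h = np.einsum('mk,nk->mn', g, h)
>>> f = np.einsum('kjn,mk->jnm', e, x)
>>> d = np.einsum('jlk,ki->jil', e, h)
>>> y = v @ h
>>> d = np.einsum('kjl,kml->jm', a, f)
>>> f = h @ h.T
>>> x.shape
(5, 11)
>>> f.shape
(7, 7)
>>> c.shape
(5, 11, 7)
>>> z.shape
(7, 7)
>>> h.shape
(7, 19)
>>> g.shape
(7, 7)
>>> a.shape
(7, 11, 5)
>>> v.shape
(7, 7)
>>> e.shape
(11, 7, 7)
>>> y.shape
(7, 19)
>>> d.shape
(11, 7)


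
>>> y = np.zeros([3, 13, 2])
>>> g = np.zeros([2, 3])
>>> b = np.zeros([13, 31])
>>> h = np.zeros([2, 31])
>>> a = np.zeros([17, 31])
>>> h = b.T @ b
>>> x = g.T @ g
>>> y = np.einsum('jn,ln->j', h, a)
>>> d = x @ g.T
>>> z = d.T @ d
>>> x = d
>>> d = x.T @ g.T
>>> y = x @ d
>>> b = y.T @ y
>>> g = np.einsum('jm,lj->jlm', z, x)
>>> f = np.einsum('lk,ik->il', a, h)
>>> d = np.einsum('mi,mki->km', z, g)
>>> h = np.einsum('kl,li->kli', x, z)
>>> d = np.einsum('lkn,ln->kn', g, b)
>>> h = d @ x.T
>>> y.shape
(3, 2)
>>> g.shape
(2, 3, 2)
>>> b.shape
(2, 2)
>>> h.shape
(3, 3)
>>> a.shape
(17, 31)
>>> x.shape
(3, 2)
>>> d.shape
(3, 2)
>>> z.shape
(2, 2)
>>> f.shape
(31, 17)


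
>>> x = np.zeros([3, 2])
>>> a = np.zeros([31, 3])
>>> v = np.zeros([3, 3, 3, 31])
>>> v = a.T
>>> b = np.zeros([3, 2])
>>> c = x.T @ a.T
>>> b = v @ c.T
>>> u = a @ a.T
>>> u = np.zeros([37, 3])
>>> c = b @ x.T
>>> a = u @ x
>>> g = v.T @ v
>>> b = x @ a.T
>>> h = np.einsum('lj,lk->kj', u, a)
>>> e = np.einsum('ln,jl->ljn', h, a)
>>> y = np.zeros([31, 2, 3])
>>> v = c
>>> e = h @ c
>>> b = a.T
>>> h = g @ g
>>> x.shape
(3, 2)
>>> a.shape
(37, 2)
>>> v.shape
(3, 3)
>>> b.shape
(2, 37)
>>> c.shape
(3, 3)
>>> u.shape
(37, 3)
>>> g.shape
(31, 31)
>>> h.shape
(31, 31)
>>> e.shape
(2, 3)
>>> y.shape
(31, 2, 3)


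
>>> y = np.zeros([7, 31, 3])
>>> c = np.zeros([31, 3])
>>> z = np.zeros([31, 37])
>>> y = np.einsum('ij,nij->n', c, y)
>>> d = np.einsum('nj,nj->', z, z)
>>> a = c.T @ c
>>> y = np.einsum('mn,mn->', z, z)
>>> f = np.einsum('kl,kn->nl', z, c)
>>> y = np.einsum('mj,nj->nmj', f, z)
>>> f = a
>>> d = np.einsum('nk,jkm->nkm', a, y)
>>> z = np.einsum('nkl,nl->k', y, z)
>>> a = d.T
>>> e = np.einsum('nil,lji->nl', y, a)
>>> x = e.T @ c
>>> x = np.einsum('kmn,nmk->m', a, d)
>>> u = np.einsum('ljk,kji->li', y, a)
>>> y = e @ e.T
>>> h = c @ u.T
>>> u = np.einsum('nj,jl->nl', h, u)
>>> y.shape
(31, 31)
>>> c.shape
(31, 3)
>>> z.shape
(3,)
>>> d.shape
(3, 3, 37)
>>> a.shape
(37, 3, 3)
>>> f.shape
(3, 3)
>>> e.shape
(31, 37)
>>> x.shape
(3,)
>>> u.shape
(31, 3)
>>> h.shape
(31, 31)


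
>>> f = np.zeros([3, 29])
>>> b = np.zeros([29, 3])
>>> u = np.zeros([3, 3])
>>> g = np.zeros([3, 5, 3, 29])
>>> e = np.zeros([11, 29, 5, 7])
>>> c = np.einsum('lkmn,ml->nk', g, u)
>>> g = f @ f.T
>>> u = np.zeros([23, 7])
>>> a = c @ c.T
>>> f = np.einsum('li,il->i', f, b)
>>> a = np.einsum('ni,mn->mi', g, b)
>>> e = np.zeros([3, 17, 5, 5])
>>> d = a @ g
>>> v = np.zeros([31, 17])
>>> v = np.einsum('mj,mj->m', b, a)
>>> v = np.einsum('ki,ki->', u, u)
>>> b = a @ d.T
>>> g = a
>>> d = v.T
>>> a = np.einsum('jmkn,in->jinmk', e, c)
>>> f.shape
(29,)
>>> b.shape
(29, 29)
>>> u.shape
(23, 7)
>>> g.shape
(29, 3)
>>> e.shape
(3, 17, 5, 5)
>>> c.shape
(29, 5)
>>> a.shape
(3, 29, 5, 17, 5)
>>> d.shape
()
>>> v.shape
()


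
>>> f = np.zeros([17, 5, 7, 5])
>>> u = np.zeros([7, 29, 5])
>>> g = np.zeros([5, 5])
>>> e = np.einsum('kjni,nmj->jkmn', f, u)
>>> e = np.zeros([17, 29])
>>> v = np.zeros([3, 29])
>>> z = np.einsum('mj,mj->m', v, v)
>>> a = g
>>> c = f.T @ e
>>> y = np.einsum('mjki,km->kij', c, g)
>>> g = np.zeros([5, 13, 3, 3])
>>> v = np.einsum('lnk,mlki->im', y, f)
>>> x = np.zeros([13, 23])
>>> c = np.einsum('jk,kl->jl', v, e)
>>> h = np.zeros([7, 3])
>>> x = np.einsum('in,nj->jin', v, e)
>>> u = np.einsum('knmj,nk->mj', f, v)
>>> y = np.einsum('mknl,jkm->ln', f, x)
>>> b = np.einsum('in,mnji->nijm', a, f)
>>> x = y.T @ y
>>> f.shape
(17, 5, 7, 5)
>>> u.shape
(7, 5)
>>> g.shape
(5, 13, 3, 3)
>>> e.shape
(17, 29)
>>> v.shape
(5, 17)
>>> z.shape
(3,)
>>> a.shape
(5, 5)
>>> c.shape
(5, 29)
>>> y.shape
(5, 7)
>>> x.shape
(7, 7)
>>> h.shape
(7, 3)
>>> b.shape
(5, 5, 7, 17)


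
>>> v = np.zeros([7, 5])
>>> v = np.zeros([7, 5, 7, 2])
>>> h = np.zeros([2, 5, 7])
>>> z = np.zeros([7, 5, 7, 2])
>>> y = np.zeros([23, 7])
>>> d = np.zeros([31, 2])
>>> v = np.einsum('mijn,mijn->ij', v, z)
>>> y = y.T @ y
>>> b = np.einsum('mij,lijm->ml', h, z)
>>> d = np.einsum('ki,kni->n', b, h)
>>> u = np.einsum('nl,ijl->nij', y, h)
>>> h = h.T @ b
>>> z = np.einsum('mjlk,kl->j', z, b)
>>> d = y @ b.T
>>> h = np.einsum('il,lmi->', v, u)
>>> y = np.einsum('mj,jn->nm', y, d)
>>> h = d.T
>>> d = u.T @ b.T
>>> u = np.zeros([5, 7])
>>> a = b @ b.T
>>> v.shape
(5, 7)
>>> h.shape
(2, 7)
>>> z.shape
(5,)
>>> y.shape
(2, 7)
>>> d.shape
(5, 2, 2)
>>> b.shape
(2, 7)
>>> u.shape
(5, 7)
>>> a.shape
(2, 2)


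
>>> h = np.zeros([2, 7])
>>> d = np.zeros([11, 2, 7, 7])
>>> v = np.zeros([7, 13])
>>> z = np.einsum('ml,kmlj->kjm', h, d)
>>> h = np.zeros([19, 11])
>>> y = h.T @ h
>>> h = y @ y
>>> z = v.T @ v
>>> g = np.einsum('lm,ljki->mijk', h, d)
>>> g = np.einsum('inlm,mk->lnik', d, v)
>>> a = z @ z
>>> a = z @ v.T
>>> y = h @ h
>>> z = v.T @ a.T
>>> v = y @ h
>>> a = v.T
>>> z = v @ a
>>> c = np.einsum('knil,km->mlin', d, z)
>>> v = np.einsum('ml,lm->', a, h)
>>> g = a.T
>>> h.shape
(11, 11)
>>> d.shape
(11, 2, 7, 7)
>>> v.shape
()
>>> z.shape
(11, 11)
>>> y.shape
(11, 11)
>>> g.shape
(11, 11)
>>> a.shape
(11, 11)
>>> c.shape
(11, 7, 7, 2)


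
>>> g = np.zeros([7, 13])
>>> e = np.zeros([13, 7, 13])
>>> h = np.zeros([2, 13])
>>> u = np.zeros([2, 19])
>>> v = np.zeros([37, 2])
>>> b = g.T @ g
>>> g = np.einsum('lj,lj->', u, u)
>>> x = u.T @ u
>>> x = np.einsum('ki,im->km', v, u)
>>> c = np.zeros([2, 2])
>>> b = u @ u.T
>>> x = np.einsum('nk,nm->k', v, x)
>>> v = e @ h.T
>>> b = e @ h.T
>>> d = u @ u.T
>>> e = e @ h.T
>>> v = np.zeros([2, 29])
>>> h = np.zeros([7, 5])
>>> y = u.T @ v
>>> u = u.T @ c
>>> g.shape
()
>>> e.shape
(13, 7, 2)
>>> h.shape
(7, 5)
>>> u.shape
(19, 2)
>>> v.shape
(2, 29)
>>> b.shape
(13, 7, 2)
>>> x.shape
(2,)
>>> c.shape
(2, 2)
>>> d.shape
(2, 2)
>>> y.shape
(19, 29)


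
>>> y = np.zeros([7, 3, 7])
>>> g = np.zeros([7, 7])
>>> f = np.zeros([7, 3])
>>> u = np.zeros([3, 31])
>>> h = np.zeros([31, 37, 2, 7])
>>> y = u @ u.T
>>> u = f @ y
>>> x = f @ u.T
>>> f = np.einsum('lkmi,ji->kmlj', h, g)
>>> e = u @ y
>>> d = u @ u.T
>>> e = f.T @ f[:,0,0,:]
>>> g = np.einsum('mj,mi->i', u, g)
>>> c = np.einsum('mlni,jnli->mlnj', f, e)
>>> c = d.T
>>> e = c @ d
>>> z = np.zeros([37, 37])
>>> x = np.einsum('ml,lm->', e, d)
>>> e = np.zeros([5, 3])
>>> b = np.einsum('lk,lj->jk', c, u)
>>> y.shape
(3, 3)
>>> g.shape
(7,)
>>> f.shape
(37, 2, 31, 7)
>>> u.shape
(7, 3)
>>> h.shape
(31, 37, 2, 7)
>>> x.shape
()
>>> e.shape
(5, 3)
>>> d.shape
(7, 7)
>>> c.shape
(7, 7)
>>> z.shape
(37, 37)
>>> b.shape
(3, 7)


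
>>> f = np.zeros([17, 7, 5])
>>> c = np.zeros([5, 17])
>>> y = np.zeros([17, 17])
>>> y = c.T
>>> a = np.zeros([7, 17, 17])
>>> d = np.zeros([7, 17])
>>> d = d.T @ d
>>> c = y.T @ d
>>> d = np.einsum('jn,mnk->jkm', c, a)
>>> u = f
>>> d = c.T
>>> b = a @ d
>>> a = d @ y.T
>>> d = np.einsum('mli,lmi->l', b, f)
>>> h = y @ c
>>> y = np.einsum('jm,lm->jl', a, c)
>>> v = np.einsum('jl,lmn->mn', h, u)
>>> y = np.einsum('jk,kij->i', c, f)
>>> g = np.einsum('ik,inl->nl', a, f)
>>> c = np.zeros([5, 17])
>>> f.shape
(17, 7, 5)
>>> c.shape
(5, 17)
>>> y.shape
(7,)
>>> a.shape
(17, 17)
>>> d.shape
(17,)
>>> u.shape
(17, 7, 5)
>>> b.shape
(7, 17, 5)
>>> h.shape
(17, 17)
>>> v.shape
(7, 5)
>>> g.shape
(7, 5)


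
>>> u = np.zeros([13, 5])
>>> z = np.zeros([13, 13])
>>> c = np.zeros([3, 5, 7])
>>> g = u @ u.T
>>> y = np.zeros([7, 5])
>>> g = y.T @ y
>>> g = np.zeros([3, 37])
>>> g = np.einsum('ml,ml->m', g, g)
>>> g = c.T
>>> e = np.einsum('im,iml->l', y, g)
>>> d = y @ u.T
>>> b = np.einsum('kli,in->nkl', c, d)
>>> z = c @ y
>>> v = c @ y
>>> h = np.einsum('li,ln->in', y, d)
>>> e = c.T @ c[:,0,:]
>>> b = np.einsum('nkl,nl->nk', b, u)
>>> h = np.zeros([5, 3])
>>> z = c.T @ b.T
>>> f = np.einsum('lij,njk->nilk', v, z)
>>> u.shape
(13, 5)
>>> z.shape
(7, 5, 13)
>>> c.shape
(3, 5, 7)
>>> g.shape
(7, 5, 3)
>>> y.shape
(7, 5)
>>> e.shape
(7, 5, 7)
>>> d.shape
(7, 13)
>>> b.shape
(13, 3)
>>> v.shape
(3, 5, 5)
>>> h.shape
(5, 3)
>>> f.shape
(7, 5, 3, 13)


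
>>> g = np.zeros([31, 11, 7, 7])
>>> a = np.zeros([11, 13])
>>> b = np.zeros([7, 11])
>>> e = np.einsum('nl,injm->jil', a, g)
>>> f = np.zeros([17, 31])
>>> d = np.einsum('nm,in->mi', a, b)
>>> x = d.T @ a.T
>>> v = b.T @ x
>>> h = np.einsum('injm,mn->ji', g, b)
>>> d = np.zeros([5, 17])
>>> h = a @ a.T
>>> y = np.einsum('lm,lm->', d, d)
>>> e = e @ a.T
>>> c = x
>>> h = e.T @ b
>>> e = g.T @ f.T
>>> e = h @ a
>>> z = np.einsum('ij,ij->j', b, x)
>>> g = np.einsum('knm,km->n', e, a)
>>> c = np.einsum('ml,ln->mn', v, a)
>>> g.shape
(31,)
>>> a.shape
(11, 13)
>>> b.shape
(7, 11)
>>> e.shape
(11, 31, 13)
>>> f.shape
(17, 31)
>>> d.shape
(5, 17)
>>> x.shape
(7, 11)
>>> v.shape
(11, 11)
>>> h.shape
(11, 31, 11)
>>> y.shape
()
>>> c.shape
(11, 13)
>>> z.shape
(11,)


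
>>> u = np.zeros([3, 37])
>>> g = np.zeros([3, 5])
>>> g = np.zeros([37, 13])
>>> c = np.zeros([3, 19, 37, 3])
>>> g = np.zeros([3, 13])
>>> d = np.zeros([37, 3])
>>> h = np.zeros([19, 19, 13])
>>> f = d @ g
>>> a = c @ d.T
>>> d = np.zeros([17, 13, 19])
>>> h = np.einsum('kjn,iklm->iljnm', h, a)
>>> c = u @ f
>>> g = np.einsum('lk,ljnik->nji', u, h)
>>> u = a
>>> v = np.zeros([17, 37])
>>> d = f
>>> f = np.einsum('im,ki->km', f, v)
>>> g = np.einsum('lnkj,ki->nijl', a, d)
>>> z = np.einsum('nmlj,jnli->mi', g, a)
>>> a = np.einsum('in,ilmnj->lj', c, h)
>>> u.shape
(3, 19, 37, 37)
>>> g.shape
(19, 13, 37, 3)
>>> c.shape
(3, 13)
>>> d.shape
(37, 13)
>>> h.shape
(3, 37, 19, 13, 37)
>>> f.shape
(17, 13)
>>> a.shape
(37, 37)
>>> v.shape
(17, 37)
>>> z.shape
(13, 37)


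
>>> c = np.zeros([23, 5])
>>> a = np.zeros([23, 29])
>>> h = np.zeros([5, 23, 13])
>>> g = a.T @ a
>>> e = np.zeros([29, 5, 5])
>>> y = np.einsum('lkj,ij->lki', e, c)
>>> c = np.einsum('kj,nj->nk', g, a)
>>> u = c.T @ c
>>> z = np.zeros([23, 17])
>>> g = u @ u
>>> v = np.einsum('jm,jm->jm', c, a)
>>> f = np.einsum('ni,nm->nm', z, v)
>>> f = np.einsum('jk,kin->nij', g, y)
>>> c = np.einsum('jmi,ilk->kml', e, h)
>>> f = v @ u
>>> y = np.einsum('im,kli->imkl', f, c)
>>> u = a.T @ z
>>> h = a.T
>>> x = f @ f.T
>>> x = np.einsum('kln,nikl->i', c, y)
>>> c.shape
(13, 5, 23)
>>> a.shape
(23, 29)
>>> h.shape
(29, 23)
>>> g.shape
(29, 29)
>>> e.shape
(29, 5, 5)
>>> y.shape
(23, 29, 13, 5)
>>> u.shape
(29, 17)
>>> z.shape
(23, 17)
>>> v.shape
(23, 29)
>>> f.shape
(23, 29)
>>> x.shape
(29,)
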